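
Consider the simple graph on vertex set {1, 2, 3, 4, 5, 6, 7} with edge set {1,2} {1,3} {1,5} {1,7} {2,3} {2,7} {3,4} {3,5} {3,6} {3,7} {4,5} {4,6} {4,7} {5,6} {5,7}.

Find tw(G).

A width-3 tree decomposition is:
Bags: B1 = {3, 4, 5, 7}  B2 = {3, 4, 5, 6}  B3 = {1, 3, 5, 7}  B4 = {1, 2, 3, 7}
Tree: B1–B2, B1–B3, B3–B4
Each bag holds 4 vertices, so the decomposition has width 3, which upper-bounds the treewidth. On the other hand G contains the 4-clique {1, 2, 3, 7}. A clique must lie in a single bag of any decomposition, so no decomposition can have width below 3. The upper and lower bounds meet at 3, so that is the treewidth.

3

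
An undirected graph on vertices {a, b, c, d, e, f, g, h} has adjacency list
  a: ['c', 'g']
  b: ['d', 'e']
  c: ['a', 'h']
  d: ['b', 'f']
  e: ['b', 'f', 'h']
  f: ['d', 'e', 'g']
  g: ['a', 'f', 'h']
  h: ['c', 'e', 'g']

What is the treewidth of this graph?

2

A width-2 tree decomposition is:
Bags: B1 = {a, c, g}  B2 = {c, g, h}  B3 = {f, g, h}  B4 = {e, f, h}  B5 = {d, e, f}  B6 = {b, d, e}
Tree: B1–B2, B2–B3, B3–B4, B4–B5, B5–B6
Each bag holds 3 vertices, so the decomposition has width 2, which upper-bounds the treewidth. For the lower bound, G contains the cycle a–c–h–g–a, so G is not a forest; only forests have treewidth ≤ 1, hence tw(G) ≥ 2. Hence tw(G) = 2 exactly.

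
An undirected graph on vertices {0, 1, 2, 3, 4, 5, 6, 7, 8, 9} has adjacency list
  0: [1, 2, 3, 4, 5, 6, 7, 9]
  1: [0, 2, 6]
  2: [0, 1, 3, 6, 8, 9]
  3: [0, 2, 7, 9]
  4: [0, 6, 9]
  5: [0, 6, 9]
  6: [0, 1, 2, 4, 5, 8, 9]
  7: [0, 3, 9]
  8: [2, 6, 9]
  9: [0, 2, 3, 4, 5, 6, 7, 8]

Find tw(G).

3

A width-3 tree decomposition is:
Bags: B1 = {0, 2, 6, 9}  B2 = {0, 2, 3, 9}  B3 = {2, 6, 8, 9}  B4 = {0, 4, 6, 9}  B5 = {0, 1, 2, 6}  B6 = {0, 5, 6, 9}  B7 = {0, 3, 7, 9}
Tree: B1–B2, B1–B3, B1–B4, B1–B5, B4–B6, B2–B7
Every bag has size at most 4, so the width is 4 − 1 = 3 and tw(G) ≤ 3. On the other hand G contains the 4-clique {0, 1, 2, 6}. A clique must lie in a single bag of any decomposition, so no decomposition can have width below 3. Combining the bounds, tw(G) = 3.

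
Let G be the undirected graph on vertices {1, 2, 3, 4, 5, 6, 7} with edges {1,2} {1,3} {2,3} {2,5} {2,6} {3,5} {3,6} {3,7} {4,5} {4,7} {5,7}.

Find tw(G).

2

A width-2 tree decomposition is:
Bags: B1 = {1, 2, 3}  B2 = {2, 3, 5}  B3 = {3, 5, 7}  B4 = {4, 5, 7}  B5 = {2, 3, 6}
Tree: B1–B2, B2–B3, B3–B4, B1–B5
Every bag has size at most 3, so the width is 3 − 1 = 2 and tw(G) ≤ 2. Conversely, {1, 2, 3} is a clique of size 3, and the vertices of any clique must share a bag in every tree decomposition; so some bag has ≥ 3 vertices and tw(G) ≥ 2. Combining the bounds, tw(G) = 2.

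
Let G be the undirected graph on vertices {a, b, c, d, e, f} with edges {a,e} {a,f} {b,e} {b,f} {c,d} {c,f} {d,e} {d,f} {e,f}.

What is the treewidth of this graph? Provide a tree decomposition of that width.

The largest bag has 3 vertices, giving width 2; this decomposition certifies tw(G) ≤ 2. Conversely, {d, e, f} is a clique of size 3, and the vertices of any clique must share a bag in every tree decomposition; so some bag has ≥ 3 vertices and tw(G) ≥ 2. Hence tw(G) = 2 exactly.

Treewidth 2.
One optimal decomposition is:
Bags: B1 = {b, e, f}  B2 = {d, e, f}  B3 = {c, d, f}  B4 = {a, e, f}
Tree: B1–B2, B2–B3, B1–B4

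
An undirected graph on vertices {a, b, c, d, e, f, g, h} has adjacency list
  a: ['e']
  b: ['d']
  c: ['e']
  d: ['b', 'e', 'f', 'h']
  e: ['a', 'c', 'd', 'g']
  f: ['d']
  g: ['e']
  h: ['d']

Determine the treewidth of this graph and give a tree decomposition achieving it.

Every bag has size at most 2, so the width is 2 − 1 = 1 and tw(G) ≤ 1. Any graph with an edge has treewidth ≥ 1, and G has the edge d–h. Combining the bounds, tw(G) = 1.

Treewidth 1.
One such decomposition:
Bags: B1 = {d, h}  B2 = {d, e}  B3 = {e, g}  B4 = {b, d}  B5 = {d, f}  B6 = {c, e}  B7 = {a, e}
Tree: B1–B2, B2–B3, B1–B4, B1–B5, B2–B6, B2–B7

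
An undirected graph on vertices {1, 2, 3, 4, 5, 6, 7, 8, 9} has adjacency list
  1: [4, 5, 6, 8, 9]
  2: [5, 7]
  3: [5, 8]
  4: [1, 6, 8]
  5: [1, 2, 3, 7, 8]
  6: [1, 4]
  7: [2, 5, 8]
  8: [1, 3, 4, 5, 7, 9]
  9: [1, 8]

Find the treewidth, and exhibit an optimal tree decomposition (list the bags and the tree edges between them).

Every bag has size at most 3, so the width is 3 − 1 = 2 and tw(G) ≤ 2. Conversely, {1, 8, 9} is a clique of size 3, and the vertices of any clique must share a bag in every tree decomposition; so some bag has ≥ 3 vertices and tw(G) ≥ 2. Therefore the treewidth is 2.

Treewidth 2.
One optimal decomposition is:
Bags: B1 = {1, 5, 8}  B2 = {3, 5, 8}  B3 = {1, 8, 9}  B4 = {1, 4, 8}  B5 = {5, 7, 8}  B6 = {1, 4, 6}  B7 = {2, 5, 7}
Tree: B1–B2, B1–B3, B1–B4, B2–B5, B4–B6, B5–B7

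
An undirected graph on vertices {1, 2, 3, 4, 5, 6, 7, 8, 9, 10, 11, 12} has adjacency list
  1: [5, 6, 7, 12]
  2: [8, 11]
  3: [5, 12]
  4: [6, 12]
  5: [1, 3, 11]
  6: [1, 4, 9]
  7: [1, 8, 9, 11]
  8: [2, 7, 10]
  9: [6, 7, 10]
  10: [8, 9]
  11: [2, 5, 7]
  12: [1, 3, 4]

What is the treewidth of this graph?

A width-3 tree decomposition is:
Bags: B1 = {2, 8, 10, 11}  B2 = {7, 8, 10, 11}  B3 = {7, 9, 10, 11}  B4 = {5, 7, 9, 11}  B5 = {1, 5, 7, 9}  B6 = {1, 5, 6, 9}  B7 = {1, 3, 5, 6}  B8 = {1, 3, 6, 12}  B9 = {3, 4, 6, 12}
Tree: B1–B2, B2–B3, B3–B4, B4–B5, B5–B6, B6–B7, B7–B8, B8–B9
Every bag has size at most 4, so the width is 4 − 1 = 3 and tw(G) ≤ 3. For the lower bound: the 4 vertex sets {2,8,10}, {11}, {7}, {1,5,6,9} are disjoint, each induces a connected subgraph, and every pair is joined by at least one edge of G. Contracting each set to a single vertex therefore yields K_{4} as a minor, and since treewidth is minor-monotone, tw(G) ≥ tw(K_{4}) = 3. Therefore the treewidth is 3.

3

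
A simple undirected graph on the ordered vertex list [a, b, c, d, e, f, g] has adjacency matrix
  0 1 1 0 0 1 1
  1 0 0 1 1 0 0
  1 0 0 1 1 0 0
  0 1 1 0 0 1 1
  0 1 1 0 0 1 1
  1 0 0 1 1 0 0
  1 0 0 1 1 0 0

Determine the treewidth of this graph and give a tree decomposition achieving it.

Treewidth 3.
Bags: B1 = {a, b, d, e}  B2 = {a, c, d, e}  B3 = {a, d, e, f}  B4 = {a, d, e, g}
Tree: B1–B2, B2–B3, B3–B4

Every bag has size at most 4, so the width is 4 − 1 = 3 and tw(G) ≤ 3. For the lower bound: the 4 vertex sets {b,d}, {c,e}, {a}, {f} are disjoint, each induces a connected subgraph, and every pair is joined by at least one edge of G. Contracting each set to a single vertex therefore yields K_{4} as a minor, and since treewidth is minor-monotone, tw(G) ≥ tw(K_{4}) = 3. The upper and lower bounds meet at 3, so that is the treewidth.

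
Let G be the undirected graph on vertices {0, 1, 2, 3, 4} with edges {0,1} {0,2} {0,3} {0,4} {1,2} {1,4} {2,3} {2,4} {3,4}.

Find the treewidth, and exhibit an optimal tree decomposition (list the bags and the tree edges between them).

Treewidth 3.
Bags: B1 = {0, 1, 2, 4}  B2 = {0, 2, 3, 4}
Tree: B1–B2

Each bag holds 4 vertices, so the decomposition has width 3, which upper-bounds the treewidth. Conversely, {0, 1, 2, 4} is a clique of size 4, and the vertices of any clique must share a bag in every tree decomposition; so some bag has ≥ 4 vertices and tw(G) ≥ 3. Therefore the treewidth is 3.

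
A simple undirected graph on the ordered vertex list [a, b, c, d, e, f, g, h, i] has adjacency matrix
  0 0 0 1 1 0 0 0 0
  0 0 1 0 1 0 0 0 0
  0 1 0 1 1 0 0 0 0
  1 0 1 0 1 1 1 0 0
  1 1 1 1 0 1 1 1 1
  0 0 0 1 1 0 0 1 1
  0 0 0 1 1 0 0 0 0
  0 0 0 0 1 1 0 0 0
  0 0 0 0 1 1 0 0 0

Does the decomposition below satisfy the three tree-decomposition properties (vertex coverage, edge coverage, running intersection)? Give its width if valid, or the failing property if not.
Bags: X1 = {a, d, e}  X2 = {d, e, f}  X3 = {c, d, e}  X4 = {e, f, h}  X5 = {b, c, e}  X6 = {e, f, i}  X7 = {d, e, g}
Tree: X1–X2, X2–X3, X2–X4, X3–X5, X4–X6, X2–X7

Every vertex of G appears in some bag (union = {a, b, c, d, e, f, g, h, i}); every edge is covered by a bag; and for each vertex v the set of bags containing v is connected in the bag tree. The decomposition is therefore valid. The largest bag has 3 vertices, so the width is 2.

Yes; width 2.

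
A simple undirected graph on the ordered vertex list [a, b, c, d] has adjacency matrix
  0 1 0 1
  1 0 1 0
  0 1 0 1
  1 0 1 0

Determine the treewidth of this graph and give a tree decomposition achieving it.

The largest bag has 3 vertices, giving width 2; this decomposition certifies tw(G) ≤ 2. The edges c–b–a–d–c form a cycle, so G is not a tree and its treewidth is at least 2. Therefore the treewidth is 2.

Treewidth 2.
One such decomposition:
Bags: B1 = {a, b, c}  B2 = {a, c, d}
Tree: B1–B2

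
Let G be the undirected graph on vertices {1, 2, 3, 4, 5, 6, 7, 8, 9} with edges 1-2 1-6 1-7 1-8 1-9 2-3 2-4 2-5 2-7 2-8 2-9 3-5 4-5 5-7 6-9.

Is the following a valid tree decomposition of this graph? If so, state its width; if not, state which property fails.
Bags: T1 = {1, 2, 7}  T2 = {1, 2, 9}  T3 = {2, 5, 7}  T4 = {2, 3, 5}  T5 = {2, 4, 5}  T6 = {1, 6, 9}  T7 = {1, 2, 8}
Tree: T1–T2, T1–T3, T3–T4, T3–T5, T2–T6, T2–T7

Yes; width 2.

Checking the three conditions: (i) the bags cover all of {1, 2, 3, 4, 5, 6, 7, 8, 9}; (ii) for each edge, some bag contains both endpoints; (iii) the bags containing any fixed vertex form a subtree. All hold, so the decomposition is valid with width 3 − 1 = 2.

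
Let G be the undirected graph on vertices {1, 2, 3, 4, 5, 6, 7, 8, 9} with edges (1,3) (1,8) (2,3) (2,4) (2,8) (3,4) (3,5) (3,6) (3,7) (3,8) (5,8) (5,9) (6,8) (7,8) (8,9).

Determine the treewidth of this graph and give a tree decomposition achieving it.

Each bag holds 3 vertices, so the decomposition has width 2, which upper-bounds the treewidth. Conversely, {5, 8, 9} is a clique of size 3, and the vertices of any clique must share a bag in every tree decomposition; so some bag has ≥ 3 vertices and tw(G) ≥ 2. Hence tw(G) = 2 exactly.

Treewidth 2.
One optimal decomposition is:
Bags: B1 = {3, 7, 8}  B2 = {3, 5, 8}  B3 = {2, 3, 8}  B4 = {3, 6, 8}  B5 = {1, 3, 8}  B6 = {5, 8, 9}  B7 = {2, 3, 4}
Tree: B1–B2, B2–B3, B1–B4, B3–B5, B2–B6, B3–B7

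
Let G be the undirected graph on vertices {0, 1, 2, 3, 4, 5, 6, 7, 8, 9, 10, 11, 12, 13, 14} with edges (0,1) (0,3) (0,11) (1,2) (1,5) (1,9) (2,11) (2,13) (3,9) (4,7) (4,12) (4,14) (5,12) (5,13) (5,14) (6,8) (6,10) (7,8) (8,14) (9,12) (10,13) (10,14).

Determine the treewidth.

A width-3 tree decomposition is:
Bags: B1 = {0, 2, 3, 11}  B2 = {0, 1, 2, 3}  B3 = {1, 2, 3, 9}  B4 = {1, 2, 9, 13}  B5 = {1, 5, 9, 13}  B6 = {5, 9, 12, 13}  B7 = {5, 10, 12, 13}  B8 = {5, 10, 12, 14}  B9 = {4, 10, 12, 14}  B10 = {4, 6, 10, 14}  B11 = {4, 6, 8, 14}  B12 = {4, 6, 7, 8}
Tree: B1–B2, B2–B3, B3–B4, B4–B5, B5–B6, B6–B7, B7–B8, B8–B9, B9–B10, B10–B11, B11–B12
Each bag holds 4 vertices, so the decomposition has width 3, which upper-bounds the treewidth. For the lower bound: the 4 vertex sets {0,3,11}, {2}, {1}, {5,9,12,13} are disjoint, each induces a connected subgraph, and every pair is joined by at least one edge of G. Contracting each set to a single vertex therefore yields K_{4} as a minor, and since treewidth is minor-monotone, tw(G) ≥ tw(K_{4}) = 3. The upper and lower bounds meet at 3, so that is the treewidth.

3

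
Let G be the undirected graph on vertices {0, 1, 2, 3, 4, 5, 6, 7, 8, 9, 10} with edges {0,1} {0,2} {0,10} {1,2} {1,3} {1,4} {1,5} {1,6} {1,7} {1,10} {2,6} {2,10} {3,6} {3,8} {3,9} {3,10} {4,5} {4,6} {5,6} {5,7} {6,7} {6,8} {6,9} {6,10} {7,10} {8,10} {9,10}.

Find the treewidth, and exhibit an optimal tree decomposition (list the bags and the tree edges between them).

Every bag has size at most 4, so the width is 4 − 1 = 3 and tw(G) ≤ 3. On the other hand G contains the 4-clique {0, 1, 2, 10}. A clique must lie in a single bag of any decomposition, so no decomposition can have width below 3. Therefore the treewidth is 3.

Treewidth 3.
One optimal decomposition is:
Bags: B1 = {1, 5, 6, 7}  B2 = {1, 4, 5, 6}  B3 = {1, 6, 7, 10}  B4 = {1, 3, 6, 10}  B5 = {3, 6, 9, 10}  B6 = {1, 2, 6, 10}  B7 = {3, 6, 8, 10}  B8 = {0, 1, 2, 10}
Tree: B1–B2, B1–B3, B3–B4, B4–B5, B3–B6, B5–B7, B6–B8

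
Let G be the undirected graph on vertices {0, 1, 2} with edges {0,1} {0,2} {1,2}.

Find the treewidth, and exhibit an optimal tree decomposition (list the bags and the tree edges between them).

Treewidth 2.
Bags: B1 = {0, 1, 2}
Tree: (single bag)

With just one bag of size 3, the width is 3 − 1 = 2, so tw(G) ≤ 2. Conversely, {0, 1, 2} is a clique of size 3, and the vertices of any clique must share a bag in every tree decomposition; so some bag has ≥ 3 vertices and tw(G) ≥ 2. Combining the bounds, tw(G) = 2.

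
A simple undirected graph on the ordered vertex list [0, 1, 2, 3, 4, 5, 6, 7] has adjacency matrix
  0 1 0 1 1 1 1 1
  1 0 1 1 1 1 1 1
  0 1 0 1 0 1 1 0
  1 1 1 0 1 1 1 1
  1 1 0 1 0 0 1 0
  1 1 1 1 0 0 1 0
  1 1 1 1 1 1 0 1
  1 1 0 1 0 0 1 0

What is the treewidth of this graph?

4

A width-4 tree decomposition is:
Bags: B1 = {0, 1, 3, 4, 6}  B2 = {0, 1, 3, 5, 6}  B3 = {1, 2, 3, 5, 6}  B4 = {0, 1, 3, 6, 7}
Tree: B1–B2, B2–B3, B2–B4
Each bag holds 5 vertices, so the decomposition has width 4, which upper-bounds the treewidth. On the other hand G contains the 5-clique {0, 1, 3, 4, 6}. A clique must lie in a single bag of any decomposition, so no decomposition can have width below 4. The upper and lower bounds meet at 4, so that is the treewidth.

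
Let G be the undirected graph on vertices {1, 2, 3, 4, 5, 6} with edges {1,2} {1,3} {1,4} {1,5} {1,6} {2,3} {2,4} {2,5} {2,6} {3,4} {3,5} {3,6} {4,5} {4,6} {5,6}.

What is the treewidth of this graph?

A width-5 tree decomposition is:
Bags: B1 = {1, 2, 3, 4, 5, 6}
Tree: (single bag)
A single bag containing all 6 vertices is trivially a valid decomposition of width 5. For the lower bound, the 6 vertices {1, 2, 3, 4, 5, 6} are pairwise adjacent, and any tree decomposition puts a clique entirely inside one bag — forcing width ≥ 5. Hence tw(G) = 5 exactly.

5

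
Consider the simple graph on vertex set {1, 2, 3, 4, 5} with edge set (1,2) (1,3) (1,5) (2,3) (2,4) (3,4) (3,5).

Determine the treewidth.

2

A width-2 tree decomposition is:
Bags: B1 = {1, 3, 5}  B2 = {1, 2, 3}  B3 = {2, 3, 4}
Tree: B1–B2, B2–B3
The largest bag has 3 vertices, giving width 2; this decomposition certifies tw(G) ≤ 2. On the other hand G contains the 3-clique {1, 2, 3}. A clique must lie in a single bag of any decomposition, so no decomposition can have width below 2. Combining the bounds, tw(G) = 2.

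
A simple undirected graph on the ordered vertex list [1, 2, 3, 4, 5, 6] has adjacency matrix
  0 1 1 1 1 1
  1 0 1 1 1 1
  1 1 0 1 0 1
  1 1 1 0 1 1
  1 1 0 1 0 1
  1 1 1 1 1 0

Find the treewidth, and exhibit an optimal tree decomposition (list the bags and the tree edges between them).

Treewidth 4.
One optimal decomposition is:
Bags: B1 = {1, 2, 4, 5, 6}  B2 = {1, 2, 3, 4, 6}
Tree: B1–B2

Every bag has size at most 5, so the width is 5 − 1 = 4 and tw(G) ≤ 4. Conversely, {1, 2, 3, 4, 6} is a clique of size 5, and the vertices of any clique must share a bag in every tree decomposition; so some bag has ≥ 5 vertices and tw(G) ≥ 4. Therefore the treewidth is 4.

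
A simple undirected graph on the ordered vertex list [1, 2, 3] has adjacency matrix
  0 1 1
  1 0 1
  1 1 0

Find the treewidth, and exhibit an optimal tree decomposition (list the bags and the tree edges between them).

Treewidth 2.
One such decomposition:
Bags: B1 = {1, 2, 3}
Tree: (single bag)

A single bag containing all 3 vertices is trivially a valid decomposition of width 2. On the other hand G contains the 3-clique {1, 2, 3}. A clique must lie in a single bag of any decomposition, so no decomposition can have width below 2. Combining the bounds, tw(G) = 2.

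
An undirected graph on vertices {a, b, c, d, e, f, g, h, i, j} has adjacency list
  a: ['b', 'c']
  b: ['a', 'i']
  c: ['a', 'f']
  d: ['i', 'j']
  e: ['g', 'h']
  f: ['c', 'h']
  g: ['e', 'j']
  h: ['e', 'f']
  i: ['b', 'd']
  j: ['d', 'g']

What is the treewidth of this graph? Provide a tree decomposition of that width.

Treewidth 2.
One such decomposition:
Bags: B1 = {a, b, i}  B2 = {a, c, i}  B3 = {c, f, i}  B4 = {f, h, i}  B5 = {e, h, i}  B6 = {e, g, i}  B7 = {g, i, j}  B8 = {d, i, j}
Tree: B1–B2, B2–B3, B3–B4, B4–B5, B5–B6, B6–B7, B7–B8

Every bag has size at most 3, so the width is 3 − 1 = 2 and tw(G) ≤ 2. Since i–b–a–c–f–h–e–g–j–d–i is a cycle in G, G is not acyclic. Forests are exactly the graphs of treewidth ≤ 1, so tw(G) ≥ 2. Therefore the treewidth is 2.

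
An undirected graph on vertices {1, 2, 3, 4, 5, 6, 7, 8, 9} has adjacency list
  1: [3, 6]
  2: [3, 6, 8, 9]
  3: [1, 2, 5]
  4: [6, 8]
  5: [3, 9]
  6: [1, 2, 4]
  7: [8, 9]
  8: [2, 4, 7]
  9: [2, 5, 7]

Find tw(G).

3

A width-3 tree decomposition is:
Bags: B1 = {4, 7, 8, 9}  B2 = {2, 4, 8, 9}  B3 = {2, 4, 6, 9}  B4 = {2, 5, 6, 9}  B5 = {2, 3, 5, 6}  B6 = {1, 3, 5, 6}
Tree: B1–B2, B2–B3, B3–B4, B4–B5, B5–B6
Each bag holds 4 vertices, so the decomposition has width 3, which upper-bounds the treewidth. For the lower bound: the 4 vertex sets {4,7,8}, {9}, {2}, {1,3,5,6} are disjoint, each induces a connected subgraph, and every pair is joined by at least one edge of G. Contracting each set to a single vertex therefore yields K_{4} as a minor, and since treewidth is minor-monotone, tw(G) ≥ tw(K_{4}) = 3. The upper and lower bounds meet at 3, so that is the treewidth.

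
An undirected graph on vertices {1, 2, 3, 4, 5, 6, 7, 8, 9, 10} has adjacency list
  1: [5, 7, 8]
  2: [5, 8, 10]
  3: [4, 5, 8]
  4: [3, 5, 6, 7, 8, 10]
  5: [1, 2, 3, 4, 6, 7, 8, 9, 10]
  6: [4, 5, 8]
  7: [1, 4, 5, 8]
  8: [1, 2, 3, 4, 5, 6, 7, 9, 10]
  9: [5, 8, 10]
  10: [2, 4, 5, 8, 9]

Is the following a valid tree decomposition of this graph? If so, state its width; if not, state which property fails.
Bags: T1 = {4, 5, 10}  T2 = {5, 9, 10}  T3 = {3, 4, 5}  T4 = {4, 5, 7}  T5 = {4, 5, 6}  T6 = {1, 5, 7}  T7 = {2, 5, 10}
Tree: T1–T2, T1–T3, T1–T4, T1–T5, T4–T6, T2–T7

A tree decomposition must satisfy three properties: every vertex lies in some bag; for every edge, both endpoints lie together in some bag; and for every vertex, the bags containing it form a connected subtree. Here vertex 8 appears in no bag, so the decomposition is invalid.

No — vertex 8 appears in no bag.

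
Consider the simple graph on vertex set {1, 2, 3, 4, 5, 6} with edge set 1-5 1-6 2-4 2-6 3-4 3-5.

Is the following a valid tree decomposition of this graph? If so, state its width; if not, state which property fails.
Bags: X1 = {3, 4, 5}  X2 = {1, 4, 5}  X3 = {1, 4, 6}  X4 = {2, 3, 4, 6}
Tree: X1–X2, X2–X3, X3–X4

No — bags containing vertex 3 are not connected in the tree.

A tree decomposition must satisfy three properties: every vertex lies in some bag; for every edge, both endpoints lie together in some bag; and for every vertex, the bags containing it form a connected subtree. Here bags containing vertex 3 are not connected in the tree, so the decomposition is invalid.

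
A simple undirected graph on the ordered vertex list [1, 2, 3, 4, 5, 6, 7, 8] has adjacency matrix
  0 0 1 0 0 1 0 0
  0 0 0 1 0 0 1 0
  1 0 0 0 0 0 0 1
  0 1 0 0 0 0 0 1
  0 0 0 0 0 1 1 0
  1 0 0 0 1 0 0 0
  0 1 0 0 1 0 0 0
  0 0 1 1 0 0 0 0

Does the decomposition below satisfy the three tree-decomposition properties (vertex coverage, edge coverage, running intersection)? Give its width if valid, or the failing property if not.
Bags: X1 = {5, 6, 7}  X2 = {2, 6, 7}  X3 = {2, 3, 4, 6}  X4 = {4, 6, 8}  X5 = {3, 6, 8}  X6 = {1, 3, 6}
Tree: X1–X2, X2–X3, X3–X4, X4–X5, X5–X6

No — bags containing vertex 3 are not connected in the tree.

A tree decomposition must satisfy three properties: every vertex lies in some bag; for every edge, both endpoints lie together in some bag; and for every vertex, the bags containing it form a connected subtree. Here bags containing vertex 3 are not connected in the tree, so the decomposition is invalid.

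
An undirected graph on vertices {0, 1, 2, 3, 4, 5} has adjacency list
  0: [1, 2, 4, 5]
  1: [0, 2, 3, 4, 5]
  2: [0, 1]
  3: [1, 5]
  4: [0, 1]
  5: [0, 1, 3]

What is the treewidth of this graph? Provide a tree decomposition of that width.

Treewidth 2.
One optimal decomposition is:
Bags: B1 = {0, 1, 4}  B2 = {0, 1, 5}  B3 = {1, 3, 5}  B4 = {0, 1, 2}
Tree: B1–B2, B2–B3, B2–B4

The largest bag has 3 vertices, giving width 2; this decomposition certifies tw(G) ≤ 2. For the lower bound, the 3 vertices {0, 1, 2} are pairwise adjacent, and any tree decomposition puts a clique entirely inside one bag — forcing width ≥ 2. Hence tw(G) = 2 exactly.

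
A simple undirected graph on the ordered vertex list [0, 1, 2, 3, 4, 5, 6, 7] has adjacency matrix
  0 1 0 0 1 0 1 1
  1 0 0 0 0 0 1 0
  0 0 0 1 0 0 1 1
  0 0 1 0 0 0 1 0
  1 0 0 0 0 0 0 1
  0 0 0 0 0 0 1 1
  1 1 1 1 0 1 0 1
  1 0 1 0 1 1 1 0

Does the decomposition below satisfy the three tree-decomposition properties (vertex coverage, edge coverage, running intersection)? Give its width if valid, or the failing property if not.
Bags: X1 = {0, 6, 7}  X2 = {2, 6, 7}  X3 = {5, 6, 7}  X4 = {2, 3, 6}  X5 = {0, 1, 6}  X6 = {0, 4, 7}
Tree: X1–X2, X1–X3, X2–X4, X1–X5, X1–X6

Yes; width 2.

Checking the three conditions: (i) the bags cover all of {0, 1, 2, 3, 4, 5, 6, 7}; (ii) for each edge, some bag contains both endpoints; (iii) the bags containing any fixed vertex form a subtree. All hold, so the decomposition is valid with width 3 − 1 = 2.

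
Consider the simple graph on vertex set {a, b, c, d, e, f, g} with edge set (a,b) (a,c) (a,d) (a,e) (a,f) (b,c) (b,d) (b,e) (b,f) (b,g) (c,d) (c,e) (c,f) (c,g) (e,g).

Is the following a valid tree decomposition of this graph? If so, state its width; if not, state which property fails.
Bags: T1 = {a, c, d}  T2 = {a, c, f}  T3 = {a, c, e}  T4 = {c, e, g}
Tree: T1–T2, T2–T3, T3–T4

A tree decomposition must satisfy three properties: every vertex lies in some bag; for every edge, both endpoints lie together in some bag; and for every vertex, the bags containing it form a connected subtree. Here vertex b appears in no bag, so the decomposition is invalid.

No — vertex b appears in no bag.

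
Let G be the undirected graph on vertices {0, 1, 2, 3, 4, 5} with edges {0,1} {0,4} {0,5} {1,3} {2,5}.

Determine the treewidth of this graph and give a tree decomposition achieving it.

Treewidth 1.
One optimal decomposition is:
Bags: B1 = {0, 4}  B2 = {0, 5}  B3 = {0, 1}  B4 = {1, 3}  B5 = {2, 5}
Tree: B1–B2, B2–B3, B3–B4, B2–B5

Every bag has size at most 2, so the width is 2 − 1 = 1 and tw(G) ≤ 1. Any graph with an edge has treewidth ≥ 1, and G has the edge 0–4. Therefore the treewidth is 1.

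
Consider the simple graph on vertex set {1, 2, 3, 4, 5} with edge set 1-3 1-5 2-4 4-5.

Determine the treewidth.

1

A width-1 tree decomposition is:
Bags: B1 = {2, 4}  B2 = {4, 5}  B3 = {1, 5}  B4 = {1, 3}
Tree: B1–B2, B2–B3, B3–B4
Every bag has size at most 2, so the width is 2 − 1 = 1 and tw(G) ≤ 1. Any graph with an edge has treewidth ≥ 1, and G has the edge 2–4. The upper and lower bounds meet at 1, so that is the treewidth.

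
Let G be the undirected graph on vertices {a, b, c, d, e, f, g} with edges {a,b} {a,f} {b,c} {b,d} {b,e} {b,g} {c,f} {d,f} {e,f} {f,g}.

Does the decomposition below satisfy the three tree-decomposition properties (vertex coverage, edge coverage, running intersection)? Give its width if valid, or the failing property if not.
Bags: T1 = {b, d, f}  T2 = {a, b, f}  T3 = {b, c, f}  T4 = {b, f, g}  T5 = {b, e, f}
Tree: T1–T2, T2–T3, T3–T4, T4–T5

Every vertex of G appears in some bag (union = {a, b, c, d, e, f, g}); every edge is covered by a bag; and for each vertex v the set of bags containing v is connected in the bag tree. The decomposition is therefore valid. The largest bag has 3 vertices, so the width is 2.

Yes; width 2.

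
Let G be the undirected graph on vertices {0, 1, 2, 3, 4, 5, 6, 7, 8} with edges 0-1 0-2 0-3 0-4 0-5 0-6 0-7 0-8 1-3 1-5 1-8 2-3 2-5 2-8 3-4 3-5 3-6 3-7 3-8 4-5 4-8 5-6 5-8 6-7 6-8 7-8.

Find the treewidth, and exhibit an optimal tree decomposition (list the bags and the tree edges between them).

Treewidth 4.
One optimal decomposition is:
Bags: B1 = {0, 2, 3, 5, 8}  B2 = {0, 3, 5, 6, 8}  B3 = {0, 1, 3, 5, 8}  B4 = {0, 3, 6, 7, 8}  B5 = {0, 3, 4, 5, 8}
Tree: B1–B2, B2–B3, B2–B4, B1–B5

Every bag has size at most 5, so the width is 5 − 1 = 4 and tw(G) ≤ 4. Conversely, {0, 1, 3, 5, 8} is a clique of size 5, and the vertices of any clique must share a bag in every tree decomposition; so some bag has ≥ 5 vertices and tw(G) ≥ 4. Combining the bounds, tw(G) = 4.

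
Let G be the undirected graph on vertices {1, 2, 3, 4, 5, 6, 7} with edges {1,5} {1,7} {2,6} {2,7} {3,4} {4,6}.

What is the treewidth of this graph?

A width-1 tree decomposition is:
Bags: B1 = {1, 5}  B2 = {1, 7}  B3 = {2, 7}  B4 = {2, 6}  B5 = {4, 6}  B6 = {3, 4}
Tree: B1–B2, B2–B3, B3–B4, B4–B5, B5–B6
Each bag holds 2 vertices, so the decomposition has width 1, which upper-bounds the treewidth. Since G has at least one edge (e.g. 5–1), it is not an edgeless graph, so tw(G) ≥ 1. Hence tw(G) = 1 exactly.

1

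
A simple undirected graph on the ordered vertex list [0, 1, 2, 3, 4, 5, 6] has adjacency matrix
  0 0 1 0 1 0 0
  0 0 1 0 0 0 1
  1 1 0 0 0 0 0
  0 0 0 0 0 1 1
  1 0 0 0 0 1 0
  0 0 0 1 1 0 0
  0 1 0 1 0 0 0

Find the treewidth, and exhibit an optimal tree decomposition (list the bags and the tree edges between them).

The largest bag has 3 vertices, giving width 2; this decomposition certifies tw(G) ≤ 2. Since 5–4–0–2–1–6–3–5 is a cycle in G, G is not acyclic. Forests are exactly the graphs of treewidth ≤ 1, so tw(G) ≥ 2. Therefore the treewidth is 2.

Treewidth 2.
One optimal decomposition is:
Bags: B1 = {0, 4, 5}  B2 = {0, 2, 5}  B3 = {1, 2, 5}  B4 = {1, 5, 6}  B5 = {3, 5, 6}
Tree: B1–B2, B2–B3, B3–B4, B4–B5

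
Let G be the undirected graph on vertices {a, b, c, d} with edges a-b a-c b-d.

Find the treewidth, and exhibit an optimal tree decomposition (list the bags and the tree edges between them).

Treewidth 1.
One optimal decomposition is:
Bags: B1 = {a, c}  B2 = {a, b}  B3 = {b, d}
Tree: B1–B2, B2–B3

The largest bag has 2 vertices, giving width 1; this decomposition certifies tw(G) ≤ 1. Any graph with an edge has treewidth ≥ 1, and G has the edge c–a. Hence tw(G) = 1 exactly.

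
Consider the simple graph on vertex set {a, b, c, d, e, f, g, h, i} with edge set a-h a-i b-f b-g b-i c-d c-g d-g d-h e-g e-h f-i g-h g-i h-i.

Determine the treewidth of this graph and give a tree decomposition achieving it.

Treewidth 2.
One such decomposition:
Bags: B1 = {d, g, h}  B2 = {g, h, i}  B3 = {b, g, i}  B4 = {b, f, i}  B5 = {a, h, i}  B6 = {e, g, h}  B7 = {c, d, g}
Tree: B1–B2, B2–B3, B3–B4, B2–B5, B1–B6, B1–B7

Each bag holds 3 vertices, so the decomposition has width 2, which upper-bounds the treewidth. For the lower bound, the 3 vertices {d, g, h} are pairwise adjacent, and any tree decomposition puts a clique entirely inside one bag — forcing width ≥ 2. Hence tw(G) = 2 exactly.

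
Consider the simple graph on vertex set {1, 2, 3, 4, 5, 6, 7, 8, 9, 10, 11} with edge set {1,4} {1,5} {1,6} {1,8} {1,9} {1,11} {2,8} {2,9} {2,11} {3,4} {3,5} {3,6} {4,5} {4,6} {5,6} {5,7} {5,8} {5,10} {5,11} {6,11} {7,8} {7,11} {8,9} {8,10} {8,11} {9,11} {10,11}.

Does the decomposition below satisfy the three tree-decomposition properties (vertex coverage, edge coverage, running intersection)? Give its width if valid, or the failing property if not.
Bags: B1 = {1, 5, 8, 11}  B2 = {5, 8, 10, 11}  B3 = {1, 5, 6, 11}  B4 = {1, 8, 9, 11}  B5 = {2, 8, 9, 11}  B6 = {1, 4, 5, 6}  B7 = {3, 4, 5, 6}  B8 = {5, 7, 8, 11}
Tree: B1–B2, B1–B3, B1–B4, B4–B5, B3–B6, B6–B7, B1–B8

Yes; width 3.

Vertex coverage: the bags together contain {1, 2, 3, 4, 5, 6, 7, 8, 9, 10, 11}, the full vertex set. Edge coverage: each edge of G has both endpoints in at least one bag. Running intersection: for every vertex, the bags containing it form a connected subtree. All three properties hold, so this is a valid tree decomposition of width max|bag| − 1 = 3, and hence tw(G) ≤ 3.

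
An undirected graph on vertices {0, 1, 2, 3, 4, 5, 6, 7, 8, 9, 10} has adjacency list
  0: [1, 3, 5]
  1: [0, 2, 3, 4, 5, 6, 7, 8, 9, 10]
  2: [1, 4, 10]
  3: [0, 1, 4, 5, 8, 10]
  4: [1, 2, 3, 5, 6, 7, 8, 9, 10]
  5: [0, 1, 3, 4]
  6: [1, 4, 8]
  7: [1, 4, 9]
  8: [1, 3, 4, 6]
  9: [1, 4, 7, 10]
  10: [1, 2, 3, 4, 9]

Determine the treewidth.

3

A width-3 tree decomposition is:
Bags: B1 = {1, 3, 4, 10}  B2 = {1, 3, 4, 5}  B3 = {1, 4, 9, 10}  B4 = {0, 1, 3, 5}  B5 = {1, 3, 4, 8}  B6 = {1, 4, 7, 9}  B7 = {1, 4, 6, 8}  B8 = {1, 2, 4, 10}
Tree: B1–B2, B1–B3, B2–B4, B1–B5, B3–B6, B5–B7, B3–B8
The largest bag has 4 vertices, giving width 3; this decomposition certifies tw(G) ≤ 3. For the lower bound, the 4 vertices {0, 1, 3, 5} are pairwise adjacent, and any tree decomposition puts a clique entirely inside one bag — forcing width ≥ 3. Hence tw(G) = 3 exactly.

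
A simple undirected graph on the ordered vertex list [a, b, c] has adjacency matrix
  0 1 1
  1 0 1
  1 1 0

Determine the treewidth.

A width-2 tree decomposition is:
Bags: B1 = {a, b, c}
Tree: (single bag)
With just one bag of size 3, the width is 3 − 1 = 2, so tw(G) ≤ 2. On the other hand G contains the 3-clique {a, b, c}. A clique must lie in a single bag of any decomposition, so no decomposition can have width below 2. Therefore the treewidth is 2.

2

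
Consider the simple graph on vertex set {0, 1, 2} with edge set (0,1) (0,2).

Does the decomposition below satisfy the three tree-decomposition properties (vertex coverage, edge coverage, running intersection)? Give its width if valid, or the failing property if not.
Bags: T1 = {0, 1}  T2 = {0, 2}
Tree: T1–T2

Yes; width 1.

Checking the three conditions: (i) the bags cover all of {0, 1, 2}; (ii) for each edge, some bag contains both endpoints; (iii) the bags containing any fixed vertex form a subtree. All hold, so the decomposition is valid with width 2 − 1 = 1.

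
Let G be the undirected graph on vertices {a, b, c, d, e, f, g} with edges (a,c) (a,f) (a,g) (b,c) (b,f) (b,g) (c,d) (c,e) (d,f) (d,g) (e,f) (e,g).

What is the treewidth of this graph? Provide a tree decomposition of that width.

Treewidth 3.
One such decomposition:
Bags: B1 = {c, d, f, g}  B2 = {c, e, f, g}  B3 = {b, c, f, g}  B4 = {a, c, f, g}
Tree: B1–B2, B2–B3, B3–B4

Each bag holds 4 vertices, so the decomposition has width 3, which upper-bounds the treewidth. For the lower bound: the 4 vertex sets {d,f}, {e,g}, {c}, {b} are disjoint, each induces a connected subgraph, and every pair is joined by at least one edge of G. Contracting each set to a single vertex therefore yields K_{4} as a minor, and since treewidth is minor-monotone, tw(G) ≥ tw(K_{4}) = 3. Hence tw(G) = 3 exactly.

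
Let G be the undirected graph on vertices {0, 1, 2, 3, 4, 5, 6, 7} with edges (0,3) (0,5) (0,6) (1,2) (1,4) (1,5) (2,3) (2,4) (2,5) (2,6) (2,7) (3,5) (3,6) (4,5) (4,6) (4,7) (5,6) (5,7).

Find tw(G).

A width-3 tree decomposition is:
Bags: B1 = {2, 3, 5, 6}  B2 = {2, 4, 5, 6}  B3 = {0, 3, 5, 6}  B4 = {2, 4, 5, 7}  B5 = {1, 2, 4, 5}
Tree: B1–B2, B1–B3, B2–B4, B2–B5
Every bag has size at most 4, so the width is 4 − 1 = 3 and tw(G) ≤ 3. On the other hand G contains the 4-clique {0, 3, 5, 6}. A clique must lie in a single bag of any decomposition, so no decomposition can have width below 3. Hence tw(G) = 3 exactly.

3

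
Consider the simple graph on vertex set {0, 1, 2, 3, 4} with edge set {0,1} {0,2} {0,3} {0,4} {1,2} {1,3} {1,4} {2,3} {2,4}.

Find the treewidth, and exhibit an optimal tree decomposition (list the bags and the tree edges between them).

Treewidth 3.
One optimal decomposition is:
Bags: B1 = {0, 1, 2, 3}  B2 = {0, 1, 2, 4}
Tree: B1–B2

Every bag has size at most 4, so the width is 4 − 1 = 3 and tw(G) ≤ 3. Conversely, {0, 1, 2, 3} is a clique of size 4, and the vertices of any clique must share a bag in every tree decomposition; so some bag has ≥ 4 vertices and tw(G) ≥ 3. Combining the bounds, tw(G) = 3.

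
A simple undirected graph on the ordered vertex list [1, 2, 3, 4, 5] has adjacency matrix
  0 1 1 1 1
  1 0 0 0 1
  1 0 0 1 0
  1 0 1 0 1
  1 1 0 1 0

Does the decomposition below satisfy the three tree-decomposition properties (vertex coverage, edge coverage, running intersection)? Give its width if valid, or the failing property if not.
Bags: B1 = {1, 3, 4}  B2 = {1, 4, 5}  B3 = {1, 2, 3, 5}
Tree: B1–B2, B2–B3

A tree decomposition must satisfy three properties: every vertex lies in some bag; for every edge, both endpoints lie together in some bag; and for every vertex, the bags containing it form a connected subtree. Here bags containing vertex 3 are not connected in the tree, so the decomposition is invalid.

No — bags containing vertex 3 are not connected in the tree.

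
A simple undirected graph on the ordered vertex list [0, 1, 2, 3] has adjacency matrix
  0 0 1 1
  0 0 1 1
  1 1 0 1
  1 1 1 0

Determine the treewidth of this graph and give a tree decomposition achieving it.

The largest bag has 3 vertices, giving width 2; this decomposition certifies tw(G) ≤ 2. For the lower bound, the 3 vertices {0, 2, 3} are pairwise adjacent, and any tree decomposition puts a clique entirely inside one bag — forcing width ≥ 2. Hence tw(G) = 2 exactly.

Treewidth 2.
Bags: B1 = {1, 2, 3}  B2 = {0, 2, 3}
Tree: B1–B2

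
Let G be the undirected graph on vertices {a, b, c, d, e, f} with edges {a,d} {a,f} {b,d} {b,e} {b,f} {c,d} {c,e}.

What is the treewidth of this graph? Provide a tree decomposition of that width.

Treewidth 2.
One such decomposition:
Bags: B1 = {b, c, e}  B2 = {b, c, d}  B3 = {b, d, f}  B4 = {a, d, f}
Tree: B1–B2, B2–B3, B3–B4

Each bag holds 3 vertices, so the decomposition has width 2, which upper-bounds the treewidth. For the lower bound, G contains the cycle e–c–d–b–e, so G is not a forest; only forests have treewidth ≤ 1, hence tw(G) ≥ 2. The upper and lower bounds meet at 2, so that is the treewidth.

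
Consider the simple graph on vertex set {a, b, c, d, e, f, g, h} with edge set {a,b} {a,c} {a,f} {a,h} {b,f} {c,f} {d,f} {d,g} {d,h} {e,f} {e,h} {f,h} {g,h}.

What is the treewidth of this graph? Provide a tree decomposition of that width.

The largest bag has 3 vertices, giving width 2; this decomposition certifies tw(G) ≤ 2. Conversely, {d, g, h} is a clique of size 3, and the vertices of any clique must share a bag in every tree decomposition; so some bag has ≥ 3 vertices and tw(G) ≥ 2. Therefore the treewidth is 2.

Treewidth 2.
Bags: B1 = {a, f, h}  B2 = {d, f, h}  B3 = {e, f, h}  B4 = {a, b, f}  B5 = {a, c, f}  B6 = {d, g, h}
Tree: B1–B2, B1–B3, B1–B4, B4–B5, B2–B6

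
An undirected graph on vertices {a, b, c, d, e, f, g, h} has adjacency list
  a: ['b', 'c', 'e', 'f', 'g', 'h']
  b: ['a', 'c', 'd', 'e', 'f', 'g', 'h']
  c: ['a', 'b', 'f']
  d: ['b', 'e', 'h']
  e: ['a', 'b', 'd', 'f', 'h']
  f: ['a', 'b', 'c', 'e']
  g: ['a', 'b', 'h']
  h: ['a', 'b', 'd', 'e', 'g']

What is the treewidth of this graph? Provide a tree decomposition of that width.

Treewidth 3.
One optimal decomposition is:
Bags: B1 = {a, b, e, f}  B2 = {a, b, e, h}  B3 = {a, b, c, f}  B4 = {a, b, g, h}  B5 = {b, d, e, h}
Tree: B1–B2, B1–B3, B2–B4, B2–B5

Every bag has size at most 4, so the width is 4 − 1 = 3 and tw(G) ≤ 3. For the lower bound, the 4 vertices {b, d, e, h} are pairwise adjacent, and any tree decomposition puts a clique entirely inside one bag — forcing width ≥ 3. The upper and lower bounds meet at 3, so that is the treewidth.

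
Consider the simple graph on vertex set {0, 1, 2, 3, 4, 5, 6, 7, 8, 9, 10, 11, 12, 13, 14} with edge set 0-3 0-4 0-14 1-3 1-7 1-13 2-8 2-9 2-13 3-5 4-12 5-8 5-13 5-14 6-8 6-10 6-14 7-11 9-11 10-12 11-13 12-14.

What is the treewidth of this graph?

3

A width-3 tree decomposition is:
Bags: B1 = {1, 7, 9, 11}  B2 = {1, 9, 11, 13}  B3 = {1, 2, 9, 13}  B4 = {1, 2, 3, 13}  B5 = {2, 3, 5, 13}  B6 = {2, 3, 5, 8}  B7 = {0, 3, 5, 8}  B8 = {0, 5, 8, 14}  B9 = {0, 6, 8, 14}  B10 = {0, 4, 6, 14}  B11 = {4, 6, 12, 14}  B12 = {4, 6, 10, 12}
Tree: B1–B2, B2–B3, B3–B4, B4–B5, B5–B6, B6–B7, B7–B8, B8–B9, B9–B10, B10–B11, B11–B12
The largest bag has 4 vertices, giving width 3; this decomposition certifies tw(G) ≤ 3. For the lower bound: the 4 vertex sets {7,9,11}, {1}, {13}, {2,3,5,8} are disjoint, each induces a connected subgraph, and every pair is joined by at least one edge of G. Contracting each set to a single vertex therefore yields K_{4} as a minor, and since treewidth is minor-monotone, tw(G) ≥ tw(K_{4}) = 3. Therefore the treewidth is 3.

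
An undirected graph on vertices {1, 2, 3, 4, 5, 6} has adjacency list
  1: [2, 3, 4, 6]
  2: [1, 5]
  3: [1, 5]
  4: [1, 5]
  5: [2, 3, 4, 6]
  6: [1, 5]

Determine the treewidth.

2

A width-2 tree decomposition is:
Bags: B1 = {1, 5, 6}  B2 = {1, 2, 5}  B3 = {1, 3, 5}  B4 = {1, 4, 5}
Tree: B1–B2, B2–B3, B3–B4
Every bag has size at most 3, so the width is 3 − 1 = 2 and tw(G) ≤ 2. For the lower bound, G contains the cycle 6–5–2–1–6, so G is not a forest; only forests have treewidth ≤ 1, hence tw(G) ≥ 2. Combining the bounds, tw(G) = 2.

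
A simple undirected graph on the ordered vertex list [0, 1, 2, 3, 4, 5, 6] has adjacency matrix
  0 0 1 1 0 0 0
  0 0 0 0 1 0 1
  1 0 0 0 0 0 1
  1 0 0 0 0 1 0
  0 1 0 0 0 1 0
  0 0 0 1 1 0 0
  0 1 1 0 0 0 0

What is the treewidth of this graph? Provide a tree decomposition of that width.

Treewidth 2.
One such decomposition:
Bags: B1 = {1, 4, 6}  B2 = {4, 5, 6}  B3 = {3, 5, 6}  B4 = {0, 3, 6}  B5 = {0, 2, 6}
Tree: B1–B2, B2–B3, B3–B4, B4–B5

Each bag holds 3 vertices, so the decomposition has width 2, which upper-bounds the treewidth. The edges 6–1–4–5–3–0–2–6 form a cycle, so G is not a tree and its treewidth is at least 2. Hence tw(G) = 2 exactly.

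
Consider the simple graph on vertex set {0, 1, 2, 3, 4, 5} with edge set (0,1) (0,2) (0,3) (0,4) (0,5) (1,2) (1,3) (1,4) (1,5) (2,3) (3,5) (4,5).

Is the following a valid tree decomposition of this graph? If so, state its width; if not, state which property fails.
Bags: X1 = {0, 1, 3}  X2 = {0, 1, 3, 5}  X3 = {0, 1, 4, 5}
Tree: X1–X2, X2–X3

No — vertex 2 appears in no bag.

A tree decomposition must satisfy three properties: every vertex lies in some bag; for every edge, both endpoints lie together in some bag; and for every vertex, the bags containing it form a connected subtree. Here vertex 2 appears in no bag, so the decomposition is invalid.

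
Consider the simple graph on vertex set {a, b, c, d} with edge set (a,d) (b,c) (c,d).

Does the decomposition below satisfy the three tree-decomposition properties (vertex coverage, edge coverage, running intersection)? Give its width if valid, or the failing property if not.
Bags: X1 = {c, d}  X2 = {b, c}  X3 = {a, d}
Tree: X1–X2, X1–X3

Yes; width 1.

Vertex coverage: the bags together contain {a, b, c, d}, the full vertex set. Edge coverage: each edge of G has both endpoints in at least one bag. Running intersection: for every vertex, the bags containing it form a connected subtree. All three properties hold, so this is a valid tree decomposition of width max|bag| − 1 = 1, and hence tw(G) ≤ 1.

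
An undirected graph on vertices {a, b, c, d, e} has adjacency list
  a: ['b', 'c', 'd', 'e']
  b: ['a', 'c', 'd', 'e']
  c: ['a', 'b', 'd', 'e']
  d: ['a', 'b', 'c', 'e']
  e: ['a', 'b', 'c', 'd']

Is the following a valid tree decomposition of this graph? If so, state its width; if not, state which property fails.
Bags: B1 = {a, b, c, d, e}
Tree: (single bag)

Yes; width 4.

Every vertex of G appears in some bag (union = {a, b, c, d, e}); every edge is covered by a bag; and for each vertex v the set of bags containing v is connected in the bag tree. The decomposition is therefore valid. The largest bag has 5 vertices, so the width is 4.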